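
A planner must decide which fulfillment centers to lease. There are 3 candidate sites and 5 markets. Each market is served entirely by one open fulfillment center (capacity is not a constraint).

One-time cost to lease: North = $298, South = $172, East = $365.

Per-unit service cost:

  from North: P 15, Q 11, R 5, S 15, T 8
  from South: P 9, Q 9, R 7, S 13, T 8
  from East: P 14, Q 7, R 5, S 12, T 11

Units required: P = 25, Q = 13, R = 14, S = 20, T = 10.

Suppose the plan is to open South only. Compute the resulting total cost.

Total cost: 952

Each market is assigned to its cheapest site among the open ones.
{South}: P→South 9·25=225, Q→South 9·13=117, R→South 7·14=98, S→South 13·20=260, T→South 8·10=80. Service 780; fixed 172; total 952.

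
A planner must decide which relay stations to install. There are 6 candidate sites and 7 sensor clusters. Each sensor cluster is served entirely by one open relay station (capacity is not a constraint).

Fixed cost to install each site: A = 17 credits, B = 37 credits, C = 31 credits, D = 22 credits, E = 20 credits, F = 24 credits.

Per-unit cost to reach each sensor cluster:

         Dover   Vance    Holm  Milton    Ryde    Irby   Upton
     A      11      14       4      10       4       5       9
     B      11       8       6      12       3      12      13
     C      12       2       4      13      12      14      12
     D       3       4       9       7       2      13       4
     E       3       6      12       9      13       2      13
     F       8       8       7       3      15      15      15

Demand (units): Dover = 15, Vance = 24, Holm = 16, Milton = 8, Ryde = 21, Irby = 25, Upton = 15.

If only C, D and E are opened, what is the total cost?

Each sensor cluster is assigned to its cheapest site among the open ones.
{C, D, E}: Dover→D 3·15=45, Vance→C 2·24=48, Holm→C 4·16=64, Milton→D 7·8=56, Ryde→D 2·21=42, Irby→E 2·25=50, Upton→D 4·15=60. Service 365; fixed 73; total 438.

Total cost: 438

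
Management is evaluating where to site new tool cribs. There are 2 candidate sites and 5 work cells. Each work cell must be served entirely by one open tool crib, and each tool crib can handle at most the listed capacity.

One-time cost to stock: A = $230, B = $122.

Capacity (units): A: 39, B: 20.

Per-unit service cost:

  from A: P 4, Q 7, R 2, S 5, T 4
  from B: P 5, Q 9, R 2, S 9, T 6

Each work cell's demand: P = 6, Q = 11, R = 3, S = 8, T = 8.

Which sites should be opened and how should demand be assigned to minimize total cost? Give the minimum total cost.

Open {A}: P→A 4·6=24, Q→A 7·11=77, R→A 2·3=6, S→A 5·8=40, T→A 4·8=32.
Loads: A carries 36/39. Service 179; fixed 230; total 409.
Next best feasible plan costs 531.

Minimum total cost: 409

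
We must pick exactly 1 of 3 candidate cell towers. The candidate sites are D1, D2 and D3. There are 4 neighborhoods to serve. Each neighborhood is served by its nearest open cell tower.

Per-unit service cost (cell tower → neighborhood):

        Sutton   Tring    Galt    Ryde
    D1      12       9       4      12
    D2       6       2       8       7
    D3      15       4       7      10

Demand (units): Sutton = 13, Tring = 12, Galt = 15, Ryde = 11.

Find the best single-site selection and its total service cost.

Choose D2 only; total service cost 299.

With exactly 1 open, each neighborhood uses its cheapest among the chosen.
{D2}: Sutton→D2 6·13=78, Tring→D2 2·12=24, Galt→D2 8·15=120, Ryde→D2 7·11=77. Service cost 299.
{D1}: service cost 456
{D3}: service cost 458
Among all 3 size-1 choices, {D2} is lowest.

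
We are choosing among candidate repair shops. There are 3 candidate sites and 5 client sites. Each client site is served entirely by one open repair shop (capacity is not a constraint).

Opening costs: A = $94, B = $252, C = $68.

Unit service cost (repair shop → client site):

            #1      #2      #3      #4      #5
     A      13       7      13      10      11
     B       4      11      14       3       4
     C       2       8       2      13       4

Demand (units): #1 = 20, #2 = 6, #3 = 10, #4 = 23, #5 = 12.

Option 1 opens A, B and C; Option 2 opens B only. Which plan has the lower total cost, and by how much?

Option 1: {A, B, C}: #1→C 2·20=40, #2→A 7·6=42, #3→C 2·10=20, #4→B 3·23=69, #5→B 4·12=48. Service 219; fixed 414; total 633.
Option 2: {B}: #1→B 4·20=80, #2→B 11·6=66, #3→B 14·10=140, #4→B 3·23=69, #5→B 4·12=48. Service 403; fixed 252; total 655.
Difference: |633 − 655| = 22.

Option 1 is cheaper by 22.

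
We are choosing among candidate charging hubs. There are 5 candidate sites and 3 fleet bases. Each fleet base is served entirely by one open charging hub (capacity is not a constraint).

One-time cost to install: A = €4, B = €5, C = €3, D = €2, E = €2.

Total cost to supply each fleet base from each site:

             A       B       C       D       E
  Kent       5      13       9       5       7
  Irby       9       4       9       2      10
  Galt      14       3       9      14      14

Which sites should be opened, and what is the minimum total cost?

For any fixed open set, each fleet base goes to its cheapest open site; total = fixed + service.
{B, D}: Kent→D 5, Irby→D 2, Galt→B 3. Service 10; fixed 7; total 17.
{B, D, E}: Kent→D 5, Irby→D 2, Galt→B 3. Service 10; fixed 9; total 19.
{B, C, D}: service 10 + fixed 10 = 20
{A, B, C, D, E}: service 10 + fixed 16 = 26
No other subset beats 17.

Open B and D; minimum total cost 17.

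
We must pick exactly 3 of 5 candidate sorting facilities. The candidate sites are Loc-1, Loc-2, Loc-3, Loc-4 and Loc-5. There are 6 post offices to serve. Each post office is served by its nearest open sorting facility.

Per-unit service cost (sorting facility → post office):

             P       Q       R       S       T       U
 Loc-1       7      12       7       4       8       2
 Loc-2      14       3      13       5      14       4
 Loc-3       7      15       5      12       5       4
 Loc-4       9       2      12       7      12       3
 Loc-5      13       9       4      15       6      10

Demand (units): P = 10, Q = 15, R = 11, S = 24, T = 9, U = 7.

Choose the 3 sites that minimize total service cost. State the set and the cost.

With exactly 3 open, each post office uses its cheapest among the chosen.
{Loc-1, Loc-4, Loc-5}: P→Loc-1 7·10=70, Q→Loc-4 2·15=30, R→Loc-5 4·11=44, S→Loc-1 4·24=96, T→Loc-5 6·9=54, U→Loc-1 2·7=14. Service cost 308.
{Loc-1, Loc-3, Loc-4}: service cost 310
{Loc-1, Loc-2, Loc-5}: service cost 323
Among all 10 size-3 choices, {Loc-1, Loc-4, Loc-5} is lowest.

Choose Loc-1, Loc-4 and Loc-5; total service cost 308.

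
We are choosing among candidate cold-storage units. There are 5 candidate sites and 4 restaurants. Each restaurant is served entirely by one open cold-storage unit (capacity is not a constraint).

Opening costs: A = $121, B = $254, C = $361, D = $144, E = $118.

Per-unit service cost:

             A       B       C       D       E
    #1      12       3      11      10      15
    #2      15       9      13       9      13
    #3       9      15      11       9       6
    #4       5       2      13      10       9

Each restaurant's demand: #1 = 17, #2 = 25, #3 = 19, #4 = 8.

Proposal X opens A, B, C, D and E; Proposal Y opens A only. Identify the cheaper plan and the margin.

Proposal Y is cheaper by 493.

Proposal X: {A, B, C, D, E}: #1→B 3·17=51, #2→B 9·25=225, #3→E 6·19=114, #4→B 2·8=16. Service 406; fixed 998; total 1404.
Proposal Y: {A}: #1→A 12·17=204, #2→A 15·25=375, #3→A 9·19=171, #4→A 5·8=40. Service 790; fixed 121; total 911.
Difference: |1404 − 911| = 493.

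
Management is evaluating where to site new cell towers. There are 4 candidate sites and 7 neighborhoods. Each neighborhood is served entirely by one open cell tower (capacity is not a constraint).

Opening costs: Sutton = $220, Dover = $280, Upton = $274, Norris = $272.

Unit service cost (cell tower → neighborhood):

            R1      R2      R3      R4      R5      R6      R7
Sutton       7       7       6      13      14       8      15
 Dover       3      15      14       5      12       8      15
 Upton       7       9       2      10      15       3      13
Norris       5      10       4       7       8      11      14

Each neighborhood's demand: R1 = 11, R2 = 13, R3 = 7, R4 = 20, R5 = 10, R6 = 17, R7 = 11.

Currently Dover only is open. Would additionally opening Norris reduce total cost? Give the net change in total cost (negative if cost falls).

Current service cost with {Dover}: 847.
Adding Norris: each neighborhood re-picks its cheapest; new service cost 661, saving 186.
Extra fixed cost: 272. Net change = 272 − 186 = 86.
(Totals: 1127 → 1213.)

No — net change +86 (cost rises by 86).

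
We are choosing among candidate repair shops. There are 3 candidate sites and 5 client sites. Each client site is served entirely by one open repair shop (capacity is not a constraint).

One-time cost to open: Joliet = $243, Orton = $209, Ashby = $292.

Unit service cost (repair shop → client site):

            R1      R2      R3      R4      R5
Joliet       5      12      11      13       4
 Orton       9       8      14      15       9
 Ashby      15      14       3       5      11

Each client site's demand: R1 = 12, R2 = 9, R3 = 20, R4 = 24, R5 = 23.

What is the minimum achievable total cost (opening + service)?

For any fixed open set, each client site goes to its cheapest open site; total = fixed + service.
{Joliet, Ashby}: R1→Joliet 5·12=60, R2→Joliet 12·9=108, R3→Ashby 3·20=60, R4→Ashby 5·24=120, R5→Joliet 4·23=92. Service 440; fixed 535; total 975.
{Ashby}: service 739 + fixed 292 = 1031
{Joliet}: service 792 + fixed 243 = 1035
{Joliet, Orton, Ashby}: service 404 + fixed 744 = 1148
No other subset beats 975.

Minimum total cost: 975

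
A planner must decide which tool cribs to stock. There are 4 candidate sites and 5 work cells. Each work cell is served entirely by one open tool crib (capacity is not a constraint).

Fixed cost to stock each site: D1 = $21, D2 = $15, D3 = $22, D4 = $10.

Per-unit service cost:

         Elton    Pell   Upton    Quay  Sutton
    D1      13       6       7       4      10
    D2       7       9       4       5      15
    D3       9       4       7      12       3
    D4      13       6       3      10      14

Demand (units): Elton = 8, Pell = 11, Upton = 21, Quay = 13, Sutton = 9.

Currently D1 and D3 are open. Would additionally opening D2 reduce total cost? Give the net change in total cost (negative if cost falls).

Yes — net change −64 (cost falls by 64).

Current service cost with {D1, D3}: 342.
Adding D2: each work cell re-picks its cheapest; new service cost 263, saving 79.
Extra fixed cost: 15. Net change = 15 − 79 = -64.
(Totals: 385 → 321.)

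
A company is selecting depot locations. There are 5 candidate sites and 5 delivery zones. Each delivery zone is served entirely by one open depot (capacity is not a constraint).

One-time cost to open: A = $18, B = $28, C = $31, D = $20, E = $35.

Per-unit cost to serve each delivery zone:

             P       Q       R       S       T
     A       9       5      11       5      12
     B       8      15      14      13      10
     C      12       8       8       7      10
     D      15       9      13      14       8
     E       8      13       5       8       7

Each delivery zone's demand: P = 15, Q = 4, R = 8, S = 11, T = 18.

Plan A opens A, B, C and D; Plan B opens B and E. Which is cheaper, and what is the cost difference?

Plan B is cheaper by 11.

Plan A: {A, B, C, D}: P→B 8·15=120, Q→A 5·4=20, R→C 8·8=64, S→A 5·11=55, T→D 8·18=144. Service 403; fixed 97; total 500.
Plan B: {B, E}: P→B 8·15=120, Q→E 13·4=52, R→E 5·8=40, S→E 8·11=88, T→E 7·18=126. Service 426; fixed 63; total 489.
Difference: |500 − 489| = 11.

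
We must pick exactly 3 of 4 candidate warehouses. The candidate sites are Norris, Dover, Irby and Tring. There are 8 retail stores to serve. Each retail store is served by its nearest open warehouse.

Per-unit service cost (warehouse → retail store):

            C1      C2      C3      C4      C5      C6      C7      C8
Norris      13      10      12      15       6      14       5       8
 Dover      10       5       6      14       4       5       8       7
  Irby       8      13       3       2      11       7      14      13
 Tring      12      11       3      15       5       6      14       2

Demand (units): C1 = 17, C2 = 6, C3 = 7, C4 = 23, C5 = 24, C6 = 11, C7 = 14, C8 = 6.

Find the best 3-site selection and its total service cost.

With exactly 3 open, each retail store uses its cheapest among the chosen.
{Norris, Dover, Irby}: C1→Irby 8·17=136, C2→Dover 5·6=30, C3→Irby 3·7=21, C4→Irby 2·23=46, C5→Dover 4·24=96, C6→Dover 5·11=55, C7→Norris 5·14=70, C8→Dover 7·6=42. Service cost 496.
{Dover, Irby, Tring}: service cost 508
{Norris, Irby, Tring}: service cost 531
Among all 4 size-3 choices, {Norris, Dover, Irby} is lowest.

Choose Norris, Dover and Irby; total service cost 496.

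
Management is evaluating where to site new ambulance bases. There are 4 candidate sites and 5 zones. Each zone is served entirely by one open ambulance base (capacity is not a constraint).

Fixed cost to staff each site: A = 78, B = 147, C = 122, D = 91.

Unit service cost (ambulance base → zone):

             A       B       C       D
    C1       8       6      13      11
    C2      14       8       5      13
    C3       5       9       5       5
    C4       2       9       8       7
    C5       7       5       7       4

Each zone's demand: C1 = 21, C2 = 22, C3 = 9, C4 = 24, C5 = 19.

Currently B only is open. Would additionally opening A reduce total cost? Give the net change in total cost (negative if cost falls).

Current service cost with {B}: 694.
Adding A: each zone re-picks its cheapest; new service cost 490, saving 204.
Extra fixed cost: 78. Net change = 78 − 204 = -126.
(Totals: 841 → 715.)

Yes — net change −126 (cost falls by 126).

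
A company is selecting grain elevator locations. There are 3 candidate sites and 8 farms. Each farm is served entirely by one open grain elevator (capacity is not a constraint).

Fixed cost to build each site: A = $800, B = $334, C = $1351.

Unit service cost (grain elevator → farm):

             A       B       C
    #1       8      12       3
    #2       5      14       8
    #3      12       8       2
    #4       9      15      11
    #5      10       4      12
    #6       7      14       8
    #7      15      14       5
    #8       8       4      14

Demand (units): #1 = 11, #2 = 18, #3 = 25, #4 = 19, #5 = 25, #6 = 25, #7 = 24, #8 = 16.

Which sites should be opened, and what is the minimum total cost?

For any fixed open set, each farm goes to its cheapest open site; total = fixed + service.
{B}: #1→B 12·11=132, #2→B 14·18=252, #3→B 8·25=200, #4→B 15·19=285, #5→B 4·25=100, #6→B 14·25=350, #7→B 14·24=336, #8→B 4·16=64. Service 1719; fixed 334; total 2053.
{A, B}: service 1224 + fixed 1134 = 2358
{A}: service 1562 + fixed 800 = 2362
{A, B, C}: service 803 + fixed 2485 = 3288
No other subset beats 2053.

Open B only; minimum total cost 2053.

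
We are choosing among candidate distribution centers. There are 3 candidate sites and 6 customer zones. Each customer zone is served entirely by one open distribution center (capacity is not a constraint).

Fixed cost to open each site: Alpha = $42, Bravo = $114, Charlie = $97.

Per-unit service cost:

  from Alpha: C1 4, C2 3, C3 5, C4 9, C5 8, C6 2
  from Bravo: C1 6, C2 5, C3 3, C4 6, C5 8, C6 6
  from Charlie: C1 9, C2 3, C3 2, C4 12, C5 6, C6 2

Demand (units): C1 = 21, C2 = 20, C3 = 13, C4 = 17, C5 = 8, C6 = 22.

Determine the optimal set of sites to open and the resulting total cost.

Open Alpha only; minimum total cost 512.

For any fixed open set, each customer zone goes to its cheapest open site; total = fixed + service.
{Alpha}: C1→Alpha 4·21=84, C2→Alpha 3·20=60, C3→Alpha 5·13=65, C4→Alpha 9·17=153, C5→Alpha 8·8=64, C6→Alpha 2·22=44. Service 470; fixed 42; total 512.
{Alpha, Bravo}: C1→Alpha 4·21=84, C2→Alpha 3·20=60, C3→Bravo 3·13=39, C4→Bravo 6·17=102, C5→Alpha 8·8=64, C6→Alpha 2·22=44. Service 393; fixed 156; total 549.
{Alpha, Charlie}: C1→Alpha 4·21=84, C2→Alpha 3·20=60, C3→Charlie 2·13=26, C4→Alpha 9·17=153, C5→Charlie 6·8=48, C6→Alpha 2·22=44. Service 415; fixed 139; total 554.
{Alpha, Bravo, Charlie}: C1→Alpha 4·21=84, C2→Alpha 3·20=60, C3→Charlie 2·13=26, C4→Bravo 6·17=102, C5→Charlie 6·8=48, C6→Alpha 2·22=44. Service 364; fixed 253; total 617.
No other subset beats 512.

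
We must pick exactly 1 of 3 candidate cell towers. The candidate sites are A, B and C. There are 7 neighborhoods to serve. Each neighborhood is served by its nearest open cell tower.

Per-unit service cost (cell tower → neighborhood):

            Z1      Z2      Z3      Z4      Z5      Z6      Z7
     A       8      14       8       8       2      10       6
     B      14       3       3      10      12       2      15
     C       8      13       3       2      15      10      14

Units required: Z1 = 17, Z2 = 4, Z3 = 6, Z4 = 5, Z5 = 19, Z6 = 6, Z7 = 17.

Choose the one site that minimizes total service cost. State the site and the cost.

With exactly 1 open, each neighborhood uses its cheapest among the chosen.
{A}: Z1→A 8·17=136, Z2→A 14·4=56, Z3→A 8·6=48, Z4→A 8·5=40, Z5→A 2·19=38, Z6→A 10·6=60, Z7→A 6·17=102. Service cost 480.
{C}: service cost 799
{B}: service cost 813
Among all 3 size-1 choices, {A} is lowest.

Choose A only; total service cost 480.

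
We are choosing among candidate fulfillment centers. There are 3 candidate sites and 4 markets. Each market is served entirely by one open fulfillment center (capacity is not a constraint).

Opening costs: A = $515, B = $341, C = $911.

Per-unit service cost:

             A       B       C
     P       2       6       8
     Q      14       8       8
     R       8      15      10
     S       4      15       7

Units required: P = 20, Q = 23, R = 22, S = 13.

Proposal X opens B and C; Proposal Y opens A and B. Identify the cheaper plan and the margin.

Proposal Y is cheaper by 559.

Proposal X: {B, C}: P→B 6·20=120, Q→B 8·23=184, R→C 10·22=220, S→C 7·13=91. Service 615; fixed 1252; total 1867.
Proposal Y: {A, B}: P→A 2·20=40, Q→B 8·23=184, R→A 8·22=176, S→A 4·13=52. Service 452; fixed 856; total 1308.
Difference: |1867 − 1308| = 559.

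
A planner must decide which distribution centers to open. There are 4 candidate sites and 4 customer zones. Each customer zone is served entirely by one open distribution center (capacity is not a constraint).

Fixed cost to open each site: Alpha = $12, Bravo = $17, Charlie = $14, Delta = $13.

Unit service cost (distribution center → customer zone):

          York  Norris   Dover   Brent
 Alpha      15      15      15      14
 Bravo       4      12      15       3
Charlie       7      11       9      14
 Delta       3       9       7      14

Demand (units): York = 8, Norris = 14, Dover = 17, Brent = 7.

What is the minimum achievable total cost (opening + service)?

For any fixed open set, each customer zone goes to its cheapest open site; total = fixed + service.
{Bravo, Delta}: York→Delta 3·8=24, Norris→Delta 9·14=126, Dover→Delta 7·17=119, Brent→Bravo 3·7=21. Service 290; fixed 30; total 320.
{Alpha, Bravo, Delta}: service 290 + fixed 42 = 332
{Bravo, Charlie, Delta}: York→Delta 3·8=24, Norris→Delta 9·14=126, Dover→Delta 7·17=119, Brent→Bravo 3·7=21. Service 290; fixed 44; total 334.
{Alpha, Bravo, Charlie, Delta}: York→Delta 3·8=24, Norris→Delta 9·14=126, Dover→Delta 7·17=119, Brent→Bravo 3·7=21. Service 290; fixed 56; total 346.
No other subset beats 320.

Minimum total cost: 320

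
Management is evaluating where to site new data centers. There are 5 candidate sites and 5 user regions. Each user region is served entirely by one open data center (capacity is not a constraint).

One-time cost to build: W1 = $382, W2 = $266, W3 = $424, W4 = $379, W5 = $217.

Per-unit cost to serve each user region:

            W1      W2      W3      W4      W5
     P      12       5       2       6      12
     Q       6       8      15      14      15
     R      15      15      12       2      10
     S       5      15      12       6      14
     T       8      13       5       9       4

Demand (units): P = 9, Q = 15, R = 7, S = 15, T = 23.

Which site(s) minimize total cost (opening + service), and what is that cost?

Open W5 only; minimum total cost 922.

For any fixed open set, each user region goes to its cheapest open site; total = fixed + service.
{W5}: P→W5 12·9=108, Q→W5 15·15=225, R→W5 10·7=70, S→W5 14·15=210, T→W5 4·23=92. Service 705; fixed 217; total 922.
{W1}: service 562 + fixed 382 = 944
{W4}: P→W4 6·9=54, Q→W4 14·15=210, R→W4 2·7=14, S→W4 6·15=90, T→W4 9·23=207. Service 575; fixed 379; total 954.
{W1, W2, W3, W4, W5}: service 289 + fixed 1668 = 1957
No other subset beats 922.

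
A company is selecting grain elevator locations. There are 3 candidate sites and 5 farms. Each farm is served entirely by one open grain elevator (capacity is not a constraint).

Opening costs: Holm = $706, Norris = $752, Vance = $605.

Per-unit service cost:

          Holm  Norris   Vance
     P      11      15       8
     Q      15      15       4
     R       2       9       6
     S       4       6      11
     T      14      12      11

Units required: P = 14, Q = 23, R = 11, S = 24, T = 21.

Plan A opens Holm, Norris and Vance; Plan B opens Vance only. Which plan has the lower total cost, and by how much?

Plan B is cheaper by 1246.

Plan A: {Holm, Norris, Vance}: P→Vance 8·14=112, Q→Vance 4·23=92, R→Holm 2·11=22, S→Holm 4·24=96, T→Vance 11·21=231. Service 553; fixed 2063; total 2616.
Plan B: {Vance}: P→Vance 8·14=112, Q→Vance 4·23=92, R→Vance 6·11=66, S→Vance 11·24=264, T→Vance 11·21=231. Service 765; fixed 605; total 1370.
Difference: |2616 − 1370| = 1246.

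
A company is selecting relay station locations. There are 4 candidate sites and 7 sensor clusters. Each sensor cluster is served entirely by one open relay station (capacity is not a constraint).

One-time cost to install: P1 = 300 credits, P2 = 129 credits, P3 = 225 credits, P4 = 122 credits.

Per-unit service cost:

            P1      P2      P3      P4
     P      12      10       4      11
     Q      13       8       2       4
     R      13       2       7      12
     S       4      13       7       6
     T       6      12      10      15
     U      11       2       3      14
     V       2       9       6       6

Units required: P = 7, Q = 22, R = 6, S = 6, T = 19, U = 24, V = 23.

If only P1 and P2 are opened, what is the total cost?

Total cost: 919

Each sensor cluster is assigned to its cheapest site among the open ones.
{P1, P2}: P→P2 10·7=70, Q→P2 8·22=176, R→P2 2·6=12, S→P1 4·6=24, T→P1 6·19=114, U→P2 2·24=48, V→P1 2·23=46. Service 490; fixed 429; total 919.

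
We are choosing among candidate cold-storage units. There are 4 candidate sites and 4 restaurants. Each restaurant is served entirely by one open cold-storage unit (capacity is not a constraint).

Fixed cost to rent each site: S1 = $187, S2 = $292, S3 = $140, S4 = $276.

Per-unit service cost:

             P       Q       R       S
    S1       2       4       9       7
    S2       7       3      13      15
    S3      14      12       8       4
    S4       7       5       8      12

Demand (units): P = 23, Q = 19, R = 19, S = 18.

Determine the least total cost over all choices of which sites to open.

Minimum total cost: 606

For any fixed open set, each restaurant goes to its cheapest open site; total = fixed + service.
{S1}: P→S1 2·23=46, Q→S1 4·19=76, R→S1 9·19=171, S→S1 7·18=126. Service 419; fixed 187; total 606.
{S1, S3}: service 346 + fixed 327 = 673
{S1, S4}: service 400 + fixed 463 = 863
{S1, S2, S3, S4}: service 327 + fixed 895 = 1222
(All 15 nonempty subsets were checked; S1 only is lowest.)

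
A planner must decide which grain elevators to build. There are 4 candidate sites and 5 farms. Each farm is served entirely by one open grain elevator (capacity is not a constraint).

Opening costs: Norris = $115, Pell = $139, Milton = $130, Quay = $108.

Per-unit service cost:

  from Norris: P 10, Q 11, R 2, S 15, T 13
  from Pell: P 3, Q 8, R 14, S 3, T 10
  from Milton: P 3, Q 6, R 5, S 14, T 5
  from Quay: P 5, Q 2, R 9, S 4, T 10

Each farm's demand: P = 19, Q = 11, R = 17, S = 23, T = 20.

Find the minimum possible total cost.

For any fixed open set, each farm goes to its cheapest open site; total = fixed + service.
{Milton, Quay}: P→Milton 3·19=57, Q→Quay 2·11=22, R→Milton 5·17=85, S→Quay 4·23=92, T→Milton 5·20=100. Service 356; fixed 238; total 594.
{Pell, Milton}: P→Pell 3·19=57, Q→Milton 6·11=66, R→Milton 5·17=85, S→Pell 3·23=69, T→Milton 5·20=100. Service 377; fixed 269; total 646.
{Norris, Milton, Quay}: P→Milton 3·19=57, Q→Quay 2·11=22, R→Norris 2·17=34, S→Quay 4·23=92, T→Milton 5·20=100. Service 305; fixed 353; total 658.
{Norris, Pell, Milton, Quay}: service 282 + fixed 492 = 774
No other subset beats 594.

Minimum total cost: 594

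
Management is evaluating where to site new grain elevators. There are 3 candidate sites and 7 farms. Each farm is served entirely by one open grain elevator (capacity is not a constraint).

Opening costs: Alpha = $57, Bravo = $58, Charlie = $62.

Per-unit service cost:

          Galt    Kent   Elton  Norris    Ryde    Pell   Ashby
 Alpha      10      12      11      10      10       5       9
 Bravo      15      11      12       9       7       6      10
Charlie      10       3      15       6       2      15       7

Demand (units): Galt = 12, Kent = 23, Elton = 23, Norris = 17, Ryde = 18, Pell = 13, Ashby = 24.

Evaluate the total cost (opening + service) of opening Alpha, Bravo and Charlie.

Total cost: 990

Each farm is assigned to its cheapest site among the open ones.
{Alpha, Bravo, Charlie}: Galt→Alpha 10·12=120, Kent→Charlie 3·23=69, Elton→Alpha 11·23=253, Norris→Charlie 6·17=102, Ryde→Charlie 2·18=36, Pell→Alpha 5·13=65, Ashby→Charlie 7·24=168. Service 813; fixed 177; total 990.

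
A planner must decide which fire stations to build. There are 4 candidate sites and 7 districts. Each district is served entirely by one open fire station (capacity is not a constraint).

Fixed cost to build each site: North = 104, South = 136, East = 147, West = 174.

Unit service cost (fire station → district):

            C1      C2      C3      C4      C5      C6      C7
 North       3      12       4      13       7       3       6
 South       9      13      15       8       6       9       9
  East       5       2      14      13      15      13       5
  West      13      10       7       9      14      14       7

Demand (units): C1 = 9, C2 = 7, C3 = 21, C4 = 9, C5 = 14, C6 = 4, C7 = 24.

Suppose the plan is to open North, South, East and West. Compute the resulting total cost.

Each district is assigned to its cheapest site among the open ones.
{North, South, East, West}: C1→North 3·9=27, C2→East 2·7=14, C3→North 4·21=84, C4→South 8·9=72, C5→South 6·14=84, C6→North 3·4=12, C7→East 5·24=120. Service 413; fixed 561; total 974.

Total cost: 974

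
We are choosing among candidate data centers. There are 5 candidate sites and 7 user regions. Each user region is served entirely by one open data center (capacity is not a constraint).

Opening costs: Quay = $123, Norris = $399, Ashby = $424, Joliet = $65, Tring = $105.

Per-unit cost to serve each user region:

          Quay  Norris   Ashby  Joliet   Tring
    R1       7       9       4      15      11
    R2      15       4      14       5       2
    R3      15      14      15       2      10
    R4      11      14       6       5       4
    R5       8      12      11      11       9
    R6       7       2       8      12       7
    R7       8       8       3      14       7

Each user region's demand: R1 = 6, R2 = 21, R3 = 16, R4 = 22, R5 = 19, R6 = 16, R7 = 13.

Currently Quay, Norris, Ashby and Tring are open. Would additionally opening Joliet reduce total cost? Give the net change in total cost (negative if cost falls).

Current service cost with {Quay, Norris, Ashby, Tring}: 537.
Adding Joliet: each user region re-picks its cheapest; new service cost 409, saving 128.
Extra fixed cost: 65. Net change = 65 − 128 = -63.
(Totals: 1588 → 1525.)

Yes — net change −63 (cost falls by 63).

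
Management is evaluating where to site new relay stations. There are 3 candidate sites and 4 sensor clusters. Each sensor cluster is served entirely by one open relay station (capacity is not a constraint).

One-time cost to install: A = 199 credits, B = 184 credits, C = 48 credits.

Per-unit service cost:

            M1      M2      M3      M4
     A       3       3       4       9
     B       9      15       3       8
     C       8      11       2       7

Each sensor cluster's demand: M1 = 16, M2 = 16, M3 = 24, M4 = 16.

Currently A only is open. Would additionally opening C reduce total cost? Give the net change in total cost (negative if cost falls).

Yes — net change −32 (cost falls by 32).

Current service cost with {A}: 336.
Adding C: each sensor cluster re-picks its cheapest; new service cost 256, saving 80.
Extra fixed cost: 48. Net change = 48 − 80 = -32.
(Totals: 535 → 503.)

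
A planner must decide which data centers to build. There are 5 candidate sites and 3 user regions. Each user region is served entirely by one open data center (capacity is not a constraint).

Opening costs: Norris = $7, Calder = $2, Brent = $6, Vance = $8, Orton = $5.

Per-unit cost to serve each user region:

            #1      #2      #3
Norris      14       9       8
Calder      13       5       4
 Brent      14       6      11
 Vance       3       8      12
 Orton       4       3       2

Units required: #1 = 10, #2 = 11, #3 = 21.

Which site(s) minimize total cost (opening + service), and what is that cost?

Open Vance and Orton; minimum total cost 118.

For any fixed open set, each user region goes to its cheapest open site; total = fixed + service.
{Vance, Orton}: #1→Vance 3·10=30, #2→Orton 3·11=33, #3→Orton 2·21=42. Service 105; fixed 13; total 118.
{Calder, Vance, Orton}: service 105 + fixed 15 = 120
{Orton}: #1→Orton 4·10=40, #2→Orton 3·11=33, #3→Orton 2·21=42. Service 115; fixed 5; total 120.
{Norris, Calder, Brent, Vance, Orton}: #1→Vance 3·10=30, #2→Orton 3·11=33, #3→Orton 2·21=42. Service 105; fixed 28; total 133.
No other subset beats 118.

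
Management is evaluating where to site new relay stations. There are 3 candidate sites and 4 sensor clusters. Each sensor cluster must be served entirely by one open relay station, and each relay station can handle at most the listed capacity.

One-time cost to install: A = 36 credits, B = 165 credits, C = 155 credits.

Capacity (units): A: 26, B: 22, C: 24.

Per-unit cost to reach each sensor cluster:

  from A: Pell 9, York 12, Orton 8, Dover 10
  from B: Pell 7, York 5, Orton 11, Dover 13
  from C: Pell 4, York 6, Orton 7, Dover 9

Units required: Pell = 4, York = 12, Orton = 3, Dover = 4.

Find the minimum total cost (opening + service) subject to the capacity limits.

Minimum total cost: 280

Open {A}: Pell→A 9·4=36, York→A 12·12=144, Orton→A 8·3=24, Dover→A 10·4=40.
Loads: A carries 23/26. Service 244; fixed 36; total 280.
Next best feasible plan costs 300.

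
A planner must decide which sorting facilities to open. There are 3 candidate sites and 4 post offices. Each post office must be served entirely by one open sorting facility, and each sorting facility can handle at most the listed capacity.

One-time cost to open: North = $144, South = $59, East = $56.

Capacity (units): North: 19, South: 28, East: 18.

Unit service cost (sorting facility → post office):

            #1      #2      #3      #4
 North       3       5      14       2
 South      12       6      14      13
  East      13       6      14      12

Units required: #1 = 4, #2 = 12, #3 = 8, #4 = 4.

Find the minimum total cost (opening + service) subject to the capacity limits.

Open {South}: #1→South 12·4=48, #2→South 6·12=72, #3→South 14·8=112, #4→South 13·4=52.
Loads: South carries 28/28. Service 284; fixed 59; total 343.
Next best feasible plan costs 395.

Minimum total cost: 343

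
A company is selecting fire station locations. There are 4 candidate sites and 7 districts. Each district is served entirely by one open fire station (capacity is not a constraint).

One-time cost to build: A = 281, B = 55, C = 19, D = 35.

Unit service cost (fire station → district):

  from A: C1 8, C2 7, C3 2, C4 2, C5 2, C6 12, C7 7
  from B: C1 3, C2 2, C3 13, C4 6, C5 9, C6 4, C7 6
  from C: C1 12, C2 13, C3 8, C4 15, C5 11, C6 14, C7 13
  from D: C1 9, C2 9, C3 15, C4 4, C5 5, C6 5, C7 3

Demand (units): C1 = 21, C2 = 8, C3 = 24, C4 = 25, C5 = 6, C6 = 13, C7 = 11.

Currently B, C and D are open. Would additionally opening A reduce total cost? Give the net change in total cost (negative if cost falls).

Current service cost with {B, C, D}: 486.
Adding A: each district re-picks its cheapest; new service cost 274, saving 212.
Extra fixed cost: 281. Net change = 281 − 212 = 69.
(Totals: 595 → 664.)

No — net change +69 (cost rises by 69).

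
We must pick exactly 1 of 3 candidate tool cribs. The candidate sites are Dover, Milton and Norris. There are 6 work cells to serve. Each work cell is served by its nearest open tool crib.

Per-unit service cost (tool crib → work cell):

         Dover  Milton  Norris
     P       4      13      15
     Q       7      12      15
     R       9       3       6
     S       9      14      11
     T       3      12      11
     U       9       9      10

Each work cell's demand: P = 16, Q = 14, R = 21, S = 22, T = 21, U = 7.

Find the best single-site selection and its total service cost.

With exactly 1 open, each work cell uses its cheapest among the chosen.
{Dover}: P→Dover 4·16=64, Q→Dover 7·14=98, R→Dover 9·21=189, S→Dover 9·22=198, T→Dover 3·21=63, U→Dover 9·7=63. Service cost 675.
{Milton}: service cost 1062
{Norris}: service cost 1119
Among all 3 size-1 choices, {Dover} is lowest.

Choose Dover only; total service cost 675.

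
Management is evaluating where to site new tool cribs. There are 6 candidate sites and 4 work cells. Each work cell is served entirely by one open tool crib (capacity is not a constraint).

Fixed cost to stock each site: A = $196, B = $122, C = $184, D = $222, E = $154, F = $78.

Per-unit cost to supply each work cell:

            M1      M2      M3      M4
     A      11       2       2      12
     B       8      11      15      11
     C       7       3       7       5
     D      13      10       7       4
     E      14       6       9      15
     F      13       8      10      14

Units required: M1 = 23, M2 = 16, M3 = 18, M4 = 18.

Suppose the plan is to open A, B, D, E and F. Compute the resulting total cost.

Each work cell is assigned to its cheapest site among the open ones.
{A, B, D, E, F}: M1→B 8·23=184, M2→A 2·16=32, M3→A 2·18=36, M4→D 4·18=72. Service 324; fixed 772; total 1096.

Total cost: 1096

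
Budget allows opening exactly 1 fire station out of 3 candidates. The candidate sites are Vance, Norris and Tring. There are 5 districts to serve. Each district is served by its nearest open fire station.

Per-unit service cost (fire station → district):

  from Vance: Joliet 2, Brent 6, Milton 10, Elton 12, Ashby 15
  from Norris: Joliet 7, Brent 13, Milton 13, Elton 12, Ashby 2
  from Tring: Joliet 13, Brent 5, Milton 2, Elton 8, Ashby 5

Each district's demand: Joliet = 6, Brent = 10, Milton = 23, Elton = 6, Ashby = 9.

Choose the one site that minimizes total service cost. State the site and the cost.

With exactly 1 open, each district uses its cheapest among the chosen.
{Tring}: Joliet→Tring 13·6=78, Brent→Tring 5·10=50, Milton→Tring 2·23=46, Elton→Tring 8·6=48, Ashby→Tring 5·9=45. Service cost 267.
{Vance}: service cost 509
{Norris}: service cost 561
Among all 3 size-1 choices, {Tring} is lowest.

Choose Tring only; total service cost 267.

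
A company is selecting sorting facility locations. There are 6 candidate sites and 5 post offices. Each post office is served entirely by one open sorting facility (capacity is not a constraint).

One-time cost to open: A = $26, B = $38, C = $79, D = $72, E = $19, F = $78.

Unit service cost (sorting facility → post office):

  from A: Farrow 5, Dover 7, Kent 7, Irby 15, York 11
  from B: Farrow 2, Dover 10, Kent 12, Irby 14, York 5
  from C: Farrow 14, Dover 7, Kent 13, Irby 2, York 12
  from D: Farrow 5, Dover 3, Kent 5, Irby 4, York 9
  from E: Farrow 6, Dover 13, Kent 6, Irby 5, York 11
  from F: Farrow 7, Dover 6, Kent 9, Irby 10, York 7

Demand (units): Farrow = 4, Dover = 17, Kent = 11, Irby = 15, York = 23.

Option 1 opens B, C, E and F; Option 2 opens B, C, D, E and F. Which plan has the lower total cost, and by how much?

Option 1 is cheaper by 10.

Option 1: {B, C, E, F}: Farrow→B 2·4=8, Dover→F 6·17=102, Kent→E 6·11=66, Irby→C 2·15=30, York→B 5·23=115. Service 321; fixed 214; total 535.
Option 2: {B, C, D, E, F}: Farrow→B 2·4=8, Dover→D 3·17=51, Kent→D 5·11=55, Irby→C 2·15=30, York→B 5·23=115. Service 259; fixed 286; total 545.
Difference: |535 − 545| = 10.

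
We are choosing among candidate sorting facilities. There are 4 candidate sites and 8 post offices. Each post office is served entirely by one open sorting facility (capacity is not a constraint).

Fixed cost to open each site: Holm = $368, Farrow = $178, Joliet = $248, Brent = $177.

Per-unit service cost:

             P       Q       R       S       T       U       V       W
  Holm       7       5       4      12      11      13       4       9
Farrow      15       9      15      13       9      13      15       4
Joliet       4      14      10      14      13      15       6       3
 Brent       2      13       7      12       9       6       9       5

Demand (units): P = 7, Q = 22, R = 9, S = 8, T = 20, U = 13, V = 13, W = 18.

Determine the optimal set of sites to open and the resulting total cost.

For any fixed open set, each post office goes to its cheapest open site; total = fixed + service.
{Brent}: P→Brent 2·7=14, Q→Brent 13·22=286, R→Brent 7·9=63, S→Brent 12·8=96, T→Brent 9·20=180, U→Brent 6·13=78, V→Brent 9·13=117, W→Brent 5·18=90. Service 924; fixed 177; total 1101.
{Farrow, Brent}: P→Brent 2·7=14, Q→Farrow 9·22=198, R→Brent 7·9=63, S→Brent 12·8=96, T→Farrow 9·20=180, U→Brent 6·13=78, V→Brent 9·13=117, W→Farrow 4·18=72. Service 818; fixed 355; total 1173.
{Holm, Brent}: service 656 + fixed 545 = 1201
{Holm, Farrow, Joliet, Brent}: P→Brent 2·7=14, Q→Holm 5·22=110, R→Holm 4·9=36, S→Holm 12·8=96, T→Farrow 9·20=180, U→Brent 6·13=78, V→Holm 4·13=52, W→Joliet 3·18=54. Service 620; fixed 971; total 1591.
No other subset beats 1101.

Open Brent only; minimum total cost 1101.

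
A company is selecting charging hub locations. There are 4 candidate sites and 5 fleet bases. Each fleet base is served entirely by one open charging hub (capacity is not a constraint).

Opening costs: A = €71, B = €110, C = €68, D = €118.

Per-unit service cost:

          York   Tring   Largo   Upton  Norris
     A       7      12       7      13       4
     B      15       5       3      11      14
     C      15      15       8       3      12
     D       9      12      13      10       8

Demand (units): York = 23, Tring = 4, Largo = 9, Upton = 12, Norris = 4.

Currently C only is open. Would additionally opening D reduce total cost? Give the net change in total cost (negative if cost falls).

Yes — net change −48 (cost falls by 48).

Current service cost with {C}: 561.
Adding D: each fleet base re-picks its cheapest; new service cost 395, saving 166.
Extra fixed cost: 118. Net change = 118 − 166 = -48.
(Totals: 629 → 581.)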